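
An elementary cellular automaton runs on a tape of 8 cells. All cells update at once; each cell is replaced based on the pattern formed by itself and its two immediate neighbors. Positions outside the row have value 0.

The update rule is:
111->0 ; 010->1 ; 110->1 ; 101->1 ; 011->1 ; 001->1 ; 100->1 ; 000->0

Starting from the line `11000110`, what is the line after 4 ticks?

tick 1: 11101111
tick 2: 10111001
tick 3: 11101111  (repeats tick 1; period 2)
tick 4: 10111001

10111001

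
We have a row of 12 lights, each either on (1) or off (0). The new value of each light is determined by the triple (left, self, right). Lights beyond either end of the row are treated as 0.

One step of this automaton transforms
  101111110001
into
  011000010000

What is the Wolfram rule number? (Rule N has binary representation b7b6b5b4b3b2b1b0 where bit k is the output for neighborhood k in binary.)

104

position 3: 111 → 0  (bit 7 = 0)
position 7: 110 → 1  (bit 6 = 1)
position 1: 101 → 1  (bit 5 = 1)
position 8: 100 → 0  (bit 4 = 0)
position 2: 011 → 1  (bit 3 = 1)
position 0: 010 → 0  (bit 2 = 0)
position 10: 001 → 0  (bit 1 = 0)
position 9: 000 → 0  (bit 0 = 0)
bits b7..b0 = 01101000 = 104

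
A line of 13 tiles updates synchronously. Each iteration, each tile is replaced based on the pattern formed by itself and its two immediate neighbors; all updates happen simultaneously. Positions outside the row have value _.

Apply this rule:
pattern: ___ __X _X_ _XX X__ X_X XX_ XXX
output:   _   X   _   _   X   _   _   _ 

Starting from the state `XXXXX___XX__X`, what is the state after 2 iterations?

_____X_X__XX_
____X___XX__X

____X___XX__X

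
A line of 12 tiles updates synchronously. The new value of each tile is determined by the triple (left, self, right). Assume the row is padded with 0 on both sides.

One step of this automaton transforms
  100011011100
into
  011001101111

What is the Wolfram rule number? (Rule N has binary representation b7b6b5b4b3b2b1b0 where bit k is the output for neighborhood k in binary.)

position 8: 111 → 1  (bit 7 = 1)
position 5: 110 → 1  (bit 6 = 1)
position 6: 101 → 1  (bit 5 = 1)
position 1: 100 → 1  (bit 4 = 1)
position 4: 011 → 0  (bit 3 = 0)
position 0: 010 → 0  (bit 2 = 0)
position 3: 001 → 0  (bit 1 = 0)
position 2: 000 → 1  (bit 0 = 1)
bits b7..b0 = 11110001 = 241

241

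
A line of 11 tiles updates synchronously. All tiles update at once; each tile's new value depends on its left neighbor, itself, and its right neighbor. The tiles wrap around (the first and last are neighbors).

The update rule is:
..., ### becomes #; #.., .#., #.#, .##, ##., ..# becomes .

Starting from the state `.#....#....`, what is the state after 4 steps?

...##...###
.#....#..#.
...##......
##....#####

##....#####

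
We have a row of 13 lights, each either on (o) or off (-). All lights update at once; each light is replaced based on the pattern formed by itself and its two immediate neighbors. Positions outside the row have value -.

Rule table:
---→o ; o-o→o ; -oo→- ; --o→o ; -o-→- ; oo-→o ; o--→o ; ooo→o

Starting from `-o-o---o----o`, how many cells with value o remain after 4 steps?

o-o-ooo-oooo-
-o-o-ooo-oooo
o-o-o-ooo-ooo
-o-o-o-ooo-oo
count of o: 8

8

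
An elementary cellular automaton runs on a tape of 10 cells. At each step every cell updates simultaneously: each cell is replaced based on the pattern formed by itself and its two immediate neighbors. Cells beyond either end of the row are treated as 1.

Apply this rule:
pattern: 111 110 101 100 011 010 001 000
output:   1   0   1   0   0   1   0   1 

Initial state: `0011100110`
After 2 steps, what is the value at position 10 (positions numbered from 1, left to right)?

0

0001000001
0101011100
position 10 holds 0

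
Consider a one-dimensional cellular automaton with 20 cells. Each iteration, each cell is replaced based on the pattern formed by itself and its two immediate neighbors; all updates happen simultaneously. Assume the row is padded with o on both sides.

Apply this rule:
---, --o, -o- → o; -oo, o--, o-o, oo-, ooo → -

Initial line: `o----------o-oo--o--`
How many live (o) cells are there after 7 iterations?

--oooooooooo----oo-o
-o-----------ooo----
-o-oooooooooo----ooo
-o------------ooo---
-o-ooooooooooo----oo
-o-------------ooo--
-o-oooooooooooo----o
count of o: 14

14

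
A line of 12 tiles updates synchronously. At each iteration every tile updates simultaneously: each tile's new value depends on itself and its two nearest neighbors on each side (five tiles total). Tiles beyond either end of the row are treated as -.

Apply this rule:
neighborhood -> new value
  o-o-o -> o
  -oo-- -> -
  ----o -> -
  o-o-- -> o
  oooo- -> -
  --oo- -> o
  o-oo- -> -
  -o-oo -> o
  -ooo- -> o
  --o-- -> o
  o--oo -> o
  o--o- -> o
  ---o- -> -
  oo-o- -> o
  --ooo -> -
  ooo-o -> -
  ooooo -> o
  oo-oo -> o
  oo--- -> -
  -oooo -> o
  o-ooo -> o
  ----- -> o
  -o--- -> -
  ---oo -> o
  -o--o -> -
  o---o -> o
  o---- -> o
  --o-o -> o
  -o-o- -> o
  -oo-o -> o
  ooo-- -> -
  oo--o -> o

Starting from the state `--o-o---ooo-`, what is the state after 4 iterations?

o-ooooo--o--

iteration 1: --ooo-oo-o--
iteration 2: -o-o-o-ooo-o
iteration 3: -oooooooo-oo
iteration 4: o-ooooo--o--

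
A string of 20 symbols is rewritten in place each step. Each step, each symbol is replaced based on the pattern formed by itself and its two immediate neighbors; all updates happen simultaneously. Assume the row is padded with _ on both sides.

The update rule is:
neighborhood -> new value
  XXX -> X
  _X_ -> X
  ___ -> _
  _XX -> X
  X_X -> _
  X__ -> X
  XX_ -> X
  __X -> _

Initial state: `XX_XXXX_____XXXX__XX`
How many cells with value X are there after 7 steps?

17

step 1: XX_XXXXX____XXXXX_XX
step 2: XX_XXXXXX___XXXXX_XX
step 3: XX_XXXXXXX__XXXXX_XX
step 4: XX_XXXXXXXX_XXXXX_XX
step 5: XX_XXXXXXXX_XXXXX_XX  (fixed point — unchanged through step 7)
count of X: 17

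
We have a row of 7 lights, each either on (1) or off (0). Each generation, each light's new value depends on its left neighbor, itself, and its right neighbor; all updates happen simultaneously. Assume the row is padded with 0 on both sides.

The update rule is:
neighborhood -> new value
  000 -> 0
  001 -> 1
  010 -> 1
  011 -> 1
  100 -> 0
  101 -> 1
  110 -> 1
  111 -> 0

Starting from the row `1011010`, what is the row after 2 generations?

1111110
1000010

1000010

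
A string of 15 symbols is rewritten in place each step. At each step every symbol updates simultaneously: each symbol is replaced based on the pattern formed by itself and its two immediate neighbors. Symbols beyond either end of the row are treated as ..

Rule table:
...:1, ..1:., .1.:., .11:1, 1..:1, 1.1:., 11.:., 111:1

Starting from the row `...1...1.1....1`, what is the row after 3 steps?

......11..1..1.

step 1: 11..11....111..
step 2: 1.1.1.111.11.11
step 3: ......11..1..1.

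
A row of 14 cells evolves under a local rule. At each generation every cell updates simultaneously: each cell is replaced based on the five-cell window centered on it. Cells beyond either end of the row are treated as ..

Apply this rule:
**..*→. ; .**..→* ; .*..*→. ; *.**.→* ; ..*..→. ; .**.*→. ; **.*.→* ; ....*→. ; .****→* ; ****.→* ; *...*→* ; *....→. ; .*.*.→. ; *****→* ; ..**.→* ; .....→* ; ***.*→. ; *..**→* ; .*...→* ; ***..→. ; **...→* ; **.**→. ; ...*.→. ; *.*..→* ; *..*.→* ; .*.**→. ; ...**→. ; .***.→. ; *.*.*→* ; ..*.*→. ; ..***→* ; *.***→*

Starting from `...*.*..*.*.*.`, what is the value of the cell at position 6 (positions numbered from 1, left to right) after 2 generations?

.

*....*.*..*.**
.*.....*.*..**
position 6 holds .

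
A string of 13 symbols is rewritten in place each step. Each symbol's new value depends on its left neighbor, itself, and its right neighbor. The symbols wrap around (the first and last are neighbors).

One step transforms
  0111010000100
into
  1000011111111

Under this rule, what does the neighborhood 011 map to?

At position 1 the neighborhood is 011; the next row has 0 there.

0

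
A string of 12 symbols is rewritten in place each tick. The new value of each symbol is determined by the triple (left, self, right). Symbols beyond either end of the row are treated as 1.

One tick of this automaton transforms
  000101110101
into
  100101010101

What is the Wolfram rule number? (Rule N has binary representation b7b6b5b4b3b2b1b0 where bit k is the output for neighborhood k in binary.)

position 6: 111 → 0  (bit 7 = 0)
position 7: 110 → 1  (bit 6 = 1)
position 4: 101 → 0  (bit 5 = 0)
position 0: 100 → 1  (bit 4 = 1)
position 5: 011 → 1  (bit 3 = 1)
position 3: 010 → 1  (bit 2 = 1)
position 2: 001 → 0  (bit 1 = 0)
position 1: 000 → 0  (bit 0 = 0)
bits b7..b0 = 01011100 = 92

92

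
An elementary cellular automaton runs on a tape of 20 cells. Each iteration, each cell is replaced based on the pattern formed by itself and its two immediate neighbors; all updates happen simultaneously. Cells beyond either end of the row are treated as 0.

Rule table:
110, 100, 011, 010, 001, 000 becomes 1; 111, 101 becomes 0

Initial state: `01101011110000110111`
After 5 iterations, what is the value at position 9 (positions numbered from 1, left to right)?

0

11101010011111110101
10101011110000010101
10101010011111110101
10101011110000010101  (repeats iteration 2; period 2)
iteration 5: 10101010011111110101
position 9 holds 0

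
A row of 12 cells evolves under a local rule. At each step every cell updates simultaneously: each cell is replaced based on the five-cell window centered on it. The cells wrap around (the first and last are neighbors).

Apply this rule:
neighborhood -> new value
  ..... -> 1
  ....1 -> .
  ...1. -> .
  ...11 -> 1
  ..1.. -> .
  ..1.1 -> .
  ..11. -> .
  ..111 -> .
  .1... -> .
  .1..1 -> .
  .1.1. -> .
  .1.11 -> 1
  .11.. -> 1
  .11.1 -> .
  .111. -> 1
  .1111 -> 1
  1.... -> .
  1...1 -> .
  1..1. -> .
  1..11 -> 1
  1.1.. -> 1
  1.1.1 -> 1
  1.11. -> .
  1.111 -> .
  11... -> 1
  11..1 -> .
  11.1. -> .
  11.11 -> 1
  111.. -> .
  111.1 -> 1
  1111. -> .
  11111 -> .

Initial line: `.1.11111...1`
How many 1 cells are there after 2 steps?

2

.11.1...1...
1...1.......
count of 1: 2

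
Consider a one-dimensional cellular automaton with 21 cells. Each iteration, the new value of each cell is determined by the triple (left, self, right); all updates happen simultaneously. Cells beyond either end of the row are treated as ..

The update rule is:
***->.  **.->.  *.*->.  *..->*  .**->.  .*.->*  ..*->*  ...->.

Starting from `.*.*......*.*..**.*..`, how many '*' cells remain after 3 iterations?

**.**....**.***...**.
.....*..*......*.*..*
....******....**.****
count of *: 12

12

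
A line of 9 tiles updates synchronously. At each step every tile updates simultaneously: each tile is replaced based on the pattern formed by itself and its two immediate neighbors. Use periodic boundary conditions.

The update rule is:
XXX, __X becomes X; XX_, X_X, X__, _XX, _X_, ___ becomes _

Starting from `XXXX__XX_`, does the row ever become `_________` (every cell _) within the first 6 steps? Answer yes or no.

no

_XX__X___
X___X____
___X____X
__X____X_
_X____X__
X____X___
step 6 is X____X___, still not uniform _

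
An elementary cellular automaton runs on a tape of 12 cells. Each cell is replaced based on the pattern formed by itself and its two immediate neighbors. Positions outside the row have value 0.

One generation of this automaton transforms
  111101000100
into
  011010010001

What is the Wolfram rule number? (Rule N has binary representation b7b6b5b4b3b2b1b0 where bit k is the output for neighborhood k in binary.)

161

position 1: 111 → 1  (bit 7 = 1)
position 3: 110 → 0  (bit 6 = 0)
position 4: 101 → 1  (bit 5 = 1)
position 6: 100 → 0  (bit 4 = 0)
position 0: 011 → 0  (bit 3 = 0)
position 5: 010 → 0  (bit 2 = 0)
position 8: 001 → 0  (bit 1 = 0)
position 7: 000 → 1  (bit 0 = 1)
bits b7..b0 = 10100001 = 161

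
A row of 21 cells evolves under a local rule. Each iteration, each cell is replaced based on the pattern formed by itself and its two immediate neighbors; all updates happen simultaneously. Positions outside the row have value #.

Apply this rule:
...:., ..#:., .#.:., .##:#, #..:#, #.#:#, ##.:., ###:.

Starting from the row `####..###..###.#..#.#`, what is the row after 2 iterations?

#....#.#..#.#..#.#.#.

....#.#..#.#..#.#..##
#....#.#..#.#..#.#.#.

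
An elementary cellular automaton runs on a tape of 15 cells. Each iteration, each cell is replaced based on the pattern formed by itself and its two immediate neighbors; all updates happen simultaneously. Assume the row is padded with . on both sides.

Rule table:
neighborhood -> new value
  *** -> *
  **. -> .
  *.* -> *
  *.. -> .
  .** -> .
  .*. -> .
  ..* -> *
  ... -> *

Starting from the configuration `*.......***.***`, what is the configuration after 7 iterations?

...*.*.*..*..*.

..******.*.*.*.
**.****.*.*.*..
..*.**.*.*.*..*
**.*..*.*.*..*.
..*..*.*.*..*..
**..*.*.*..*..*
...*.*.*..*..*.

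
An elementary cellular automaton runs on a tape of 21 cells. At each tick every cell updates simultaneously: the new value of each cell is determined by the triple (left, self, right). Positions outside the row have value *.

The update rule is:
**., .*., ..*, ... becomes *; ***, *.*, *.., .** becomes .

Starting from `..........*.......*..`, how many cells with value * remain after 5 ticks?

.**********.*******.*
..........*.......*..  (repeats tick 0; period 2)
tick 5: .**********.*******.*
count of *: 18

18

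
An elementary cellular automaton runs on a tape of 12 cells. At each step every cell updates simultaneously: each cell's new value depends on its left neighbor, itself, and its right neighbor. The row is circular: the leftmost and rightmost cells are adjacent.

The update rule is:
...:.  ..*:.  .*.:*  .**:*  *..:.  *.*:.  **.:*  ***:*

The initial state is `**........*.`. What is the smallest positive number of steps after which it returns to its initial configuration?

1

**........*.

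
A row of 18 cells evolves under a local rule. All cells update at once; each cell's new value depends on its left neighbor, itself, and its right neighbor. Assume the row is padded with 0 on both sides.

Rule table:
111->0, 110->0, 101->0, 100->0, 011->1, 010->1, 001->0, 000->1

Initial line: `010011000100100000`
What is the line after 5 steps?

010010010100101010

010010010100101111
010010010100101000
010010010100101011
010010010100101010
010010010100101010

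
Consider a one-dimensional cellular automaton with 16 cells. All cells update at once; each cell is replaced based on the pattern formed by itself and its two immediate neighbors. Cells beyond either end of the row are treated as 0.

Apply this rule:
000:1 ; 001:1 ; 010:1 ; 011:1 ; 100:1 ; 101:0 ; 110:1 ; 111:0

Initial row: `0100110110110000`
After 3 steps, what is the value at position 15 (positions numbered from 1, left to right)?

1

1111110110111111
1000010110100001
1111110110111111
position 15 holds 1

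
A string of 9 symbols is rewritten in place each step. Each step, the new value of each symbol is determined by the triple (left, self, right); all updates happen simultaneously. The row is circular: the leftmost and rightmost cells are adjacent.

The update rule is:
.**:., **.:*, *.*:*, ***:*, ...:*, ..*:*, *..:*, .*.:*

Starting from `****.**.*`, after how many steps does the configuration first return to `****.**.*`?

*****.**.
.*****.**
*.*****.*
**.*****.
.**.*****
*.**.****
**.**.***
***.**.**
****.**.*

9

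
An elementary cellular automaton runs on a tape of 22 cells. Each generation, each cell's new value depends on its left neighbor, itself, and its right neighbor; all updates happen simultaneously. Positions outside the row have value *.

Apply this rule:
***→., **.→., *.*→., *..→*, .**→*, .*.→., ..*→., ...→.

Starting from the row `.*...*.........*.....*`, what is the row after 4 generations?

generation 1: ..*...*.........*....*
generation 2: *..*...*.........*...*
generation 3: .*..*...*.........*..*
generation 4: ..*..*...*.........*.*

..*..*...*.........*.*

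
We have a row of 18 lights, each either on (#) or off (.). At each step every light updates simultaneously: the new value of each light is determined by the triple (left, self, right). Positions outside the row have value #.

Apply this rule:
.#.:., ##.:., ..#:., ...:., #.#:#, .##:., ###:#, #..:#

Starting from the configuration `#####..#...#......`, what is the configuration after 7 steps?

####.#..#...#.....
###.#.#..#...#....
##.#.#.#..#...#...
#.#.#.#.#..#...#..
.#.#.#.#.#..#...#.
#.#.#.#.#.#..#...#
.#.#.#.#.#.#..#...

.#.#.#.#.#.#..#...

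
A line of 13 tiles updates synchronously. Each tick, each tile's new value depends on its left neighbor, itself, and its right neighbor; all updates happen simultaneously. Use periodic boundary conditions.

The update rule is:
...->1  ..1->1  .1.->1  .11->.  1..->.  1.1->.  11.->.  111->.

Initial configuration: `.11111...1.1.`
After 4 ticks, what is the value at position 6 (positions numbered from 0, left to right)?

1......111.1.
1.11111....1.
1.......1111.
1.111111.....
position 6 holds 1

1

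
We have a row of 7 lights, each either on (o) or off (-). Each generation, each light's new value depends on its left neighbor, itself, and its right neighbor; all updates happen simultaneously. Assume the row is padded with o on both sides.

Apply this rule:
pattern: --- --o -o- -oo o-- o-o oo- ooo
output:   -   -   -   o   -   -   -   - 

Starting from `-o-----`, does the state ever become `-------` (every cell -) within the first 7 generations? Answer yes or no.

generation 1: -------
all cells are - at generation 1

yes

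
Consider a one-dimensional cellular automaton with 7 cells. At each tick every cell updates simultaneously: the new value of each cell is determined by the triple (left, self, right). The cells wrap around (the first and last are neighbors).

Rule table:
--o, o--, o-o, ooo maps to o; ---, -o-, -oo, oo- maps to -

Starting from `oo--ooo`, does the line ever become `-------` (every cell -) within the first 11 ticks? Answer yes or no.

no

tick 1: o-oo-oo
tick 2: -o--o-o
tick 3: o-oo-o-
tick 4: -o--o-o  (repeats tick 2; period 2)
tick 11: o-oo-o-
tick 11 is o-oo-o-, still not uniform -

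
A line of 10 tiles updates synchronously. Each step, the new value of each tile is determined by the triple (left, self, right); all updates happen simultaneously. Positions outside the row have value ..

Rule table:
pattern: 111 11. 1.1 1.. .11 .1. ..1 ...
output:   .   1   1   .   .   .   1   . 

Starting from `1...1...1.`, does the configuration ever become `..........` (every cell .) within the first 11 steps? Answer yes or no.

yes

...1...1..
..1...1...
.1...1....
1...1.....
...1......
..1.......
.1........
1.........
..........
all cells are . at step 9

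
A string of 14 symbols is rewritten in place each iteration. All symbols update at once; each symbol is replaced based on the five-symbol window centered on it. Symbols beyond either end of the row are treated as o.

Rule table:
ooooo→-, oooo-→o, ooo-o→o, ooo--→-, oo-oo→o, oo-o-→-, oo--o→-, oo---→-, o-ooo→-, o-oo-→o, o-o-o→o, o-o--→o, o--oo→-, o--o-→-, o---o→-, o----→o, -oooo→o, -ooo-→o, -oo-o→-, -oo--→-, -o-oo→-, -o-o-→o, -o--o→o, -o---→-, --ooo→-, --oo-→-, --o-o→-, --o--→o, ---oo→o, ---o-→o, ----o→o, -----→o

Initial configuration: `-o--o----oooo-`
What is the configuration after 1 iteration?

-oo-o-ooo-oooo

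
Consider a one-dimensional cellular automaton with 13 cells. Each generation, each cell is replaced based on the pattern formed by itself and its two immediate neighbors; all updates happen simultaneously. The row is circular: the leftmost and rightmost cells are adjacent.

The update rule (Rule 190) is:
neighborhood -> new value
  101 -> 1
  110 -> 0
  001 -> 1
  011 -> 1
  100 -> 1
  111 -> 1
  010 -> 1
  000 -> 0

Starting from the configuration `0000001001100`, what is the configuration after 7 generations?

0000011111010
0000111110111
1001111101110
1111111011101
1111110111011
1111101110111
1111011101111

1111011101111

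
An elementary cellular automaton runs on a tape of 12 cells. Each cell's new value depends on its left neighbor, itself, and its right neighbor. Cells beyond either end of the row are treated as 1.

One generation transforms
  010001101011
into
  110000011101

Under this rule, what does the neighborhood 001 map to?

0

At position 4 the neighborhood is 001; the next row has 0 there.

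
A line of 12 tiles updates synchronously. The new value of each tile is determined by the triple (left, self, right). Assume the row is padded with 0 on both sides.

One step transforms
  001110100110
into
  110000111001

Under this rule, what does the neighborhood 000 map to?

1

At position 0 the neighborhood is 000; the next row has 1 there.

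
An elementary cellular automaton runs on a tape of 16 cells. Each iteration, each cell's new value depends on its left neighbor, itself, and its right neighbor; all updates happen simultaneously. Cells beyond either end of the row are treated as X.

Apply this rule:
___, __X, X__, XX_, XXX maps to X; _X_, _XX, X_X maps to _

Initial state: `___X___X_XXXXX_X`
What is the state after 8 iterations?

XXXXXXXXX__XXXXX

XXX_XXX___XXXX__
XXX__XXXXX_XXXXX
XXXXX_XXXX__XXXX
XXXXX__XXXXX_XXX
XXXXXXX_XXXX__XX
XXXXXXX__XXXXX_X
XXXXXXXXX_XXXX__
XXXXXXXXX__XXXXX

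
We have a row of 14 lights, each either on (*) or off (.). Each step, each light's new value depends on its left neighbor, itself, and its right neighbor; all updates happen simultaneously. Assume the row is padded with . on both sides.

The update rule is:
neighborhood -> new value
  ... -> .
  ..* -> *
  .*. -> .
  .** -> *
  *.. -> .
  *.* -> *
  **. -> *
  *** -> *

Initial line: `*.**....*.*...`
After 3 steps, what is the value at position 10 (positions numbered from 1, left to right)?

.***...*.*....
****..*.*.....
****.*.*......
position 10 holds .

.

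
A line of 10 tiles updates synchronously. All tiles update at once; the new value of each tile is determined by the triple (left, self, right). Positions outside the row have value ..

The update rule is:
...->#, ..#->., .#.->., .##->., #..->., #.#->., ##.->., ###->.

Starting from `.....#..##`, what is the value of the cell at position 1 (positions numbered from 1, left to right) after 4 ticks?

####......
.....#####
####......  (repeats tick 1; period 2)
tick 4: .....#####
position 1 holds .

.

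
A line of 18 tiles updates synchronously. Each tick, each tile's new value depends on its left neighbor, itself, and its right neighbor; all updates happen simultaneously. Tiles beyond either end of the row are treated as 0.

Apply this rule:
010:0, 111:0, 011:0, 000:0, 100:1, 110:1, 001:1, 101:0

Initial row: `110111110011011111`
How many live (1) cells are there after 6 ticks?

010000011101000001
101000100100100010
000101011011010101
001000001001000000
010100010110100000
100010100010010000
count of 1: 5

5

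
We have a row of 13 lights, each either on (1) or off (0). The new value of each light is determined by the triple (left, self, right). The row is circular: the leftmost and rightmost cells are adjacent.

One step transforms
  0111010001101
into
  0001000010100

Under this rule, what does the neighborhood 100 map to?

0

At position 6 the neighborhood is 100; the next row has 0 there.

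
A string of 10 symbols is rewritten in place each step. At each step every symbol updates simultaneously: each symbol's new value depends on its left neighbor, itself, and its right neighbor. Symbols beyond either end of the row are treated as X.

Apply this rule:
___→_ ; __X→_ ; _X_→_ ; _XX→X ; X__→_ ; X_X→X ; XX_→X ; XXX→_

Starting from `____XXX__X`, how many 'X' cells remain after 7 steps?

1

____X_X__X
_____X___X
_________X
_________X  (fixed point — unchanged through step 7)
count of X: 1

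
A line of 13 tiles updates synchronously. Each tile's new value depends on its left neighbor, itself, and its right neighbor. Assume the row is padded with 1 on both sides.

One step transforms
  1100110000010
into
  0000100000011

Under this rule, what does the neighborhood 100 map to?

0

At position 2 the neighborhood is 100; the next row has 0 there.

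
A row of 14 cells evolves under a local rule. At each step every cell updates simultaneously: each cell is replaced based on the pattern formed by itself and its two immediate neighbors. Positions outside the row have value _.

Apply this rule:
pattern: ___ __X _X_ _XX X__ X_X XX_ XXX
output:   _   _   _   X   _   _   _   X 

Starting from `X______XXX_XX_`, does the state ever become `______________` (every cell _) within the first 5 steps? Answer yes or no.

_______XX__X__
_______X______
______________
all cells are _ at step 3

yes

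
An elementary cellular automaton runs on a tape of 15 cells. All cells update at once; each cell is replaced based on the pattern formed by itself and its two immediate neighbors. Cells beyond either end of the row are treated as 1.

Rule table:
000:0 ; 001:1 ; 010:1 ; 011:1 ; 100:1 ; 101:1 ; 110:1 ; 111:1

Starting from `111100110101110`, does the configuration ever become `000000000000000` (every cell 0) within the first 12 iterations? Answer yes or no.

no

111111111111111
111111111111111  (fixed point — unchanged through iteration 12)
iteration 12 is 111111111111111, still not uniform 0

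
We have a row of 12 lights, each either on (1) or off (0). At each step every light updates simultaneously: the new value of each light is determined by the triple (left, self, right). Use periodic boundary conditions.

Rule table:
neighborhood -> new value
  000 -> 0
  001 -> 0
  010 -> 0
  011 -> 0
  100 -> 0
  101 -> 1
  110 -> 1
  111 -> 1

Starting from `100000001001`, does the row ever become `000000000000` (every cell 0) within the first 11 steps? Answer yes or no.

yes

step 1: 100000000000
step 2: 000000000000
all cells are 0 at step 2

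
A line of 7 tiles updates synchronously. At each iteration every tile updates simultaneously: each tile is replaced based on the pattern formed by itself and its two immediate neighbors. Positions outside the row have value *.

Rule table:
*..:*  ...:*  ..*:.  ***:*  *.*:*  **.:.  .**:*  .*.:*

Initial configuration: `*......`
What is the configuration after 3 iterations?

.*****.
*****.*
****.**

****.**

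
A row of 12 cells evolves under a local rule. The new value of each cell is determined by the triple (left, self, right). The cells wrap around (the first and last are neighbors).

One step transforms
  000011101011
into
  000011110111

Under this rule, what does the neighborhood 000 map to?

At position 1 the neighborhood is 000; the next row has 0 there.

0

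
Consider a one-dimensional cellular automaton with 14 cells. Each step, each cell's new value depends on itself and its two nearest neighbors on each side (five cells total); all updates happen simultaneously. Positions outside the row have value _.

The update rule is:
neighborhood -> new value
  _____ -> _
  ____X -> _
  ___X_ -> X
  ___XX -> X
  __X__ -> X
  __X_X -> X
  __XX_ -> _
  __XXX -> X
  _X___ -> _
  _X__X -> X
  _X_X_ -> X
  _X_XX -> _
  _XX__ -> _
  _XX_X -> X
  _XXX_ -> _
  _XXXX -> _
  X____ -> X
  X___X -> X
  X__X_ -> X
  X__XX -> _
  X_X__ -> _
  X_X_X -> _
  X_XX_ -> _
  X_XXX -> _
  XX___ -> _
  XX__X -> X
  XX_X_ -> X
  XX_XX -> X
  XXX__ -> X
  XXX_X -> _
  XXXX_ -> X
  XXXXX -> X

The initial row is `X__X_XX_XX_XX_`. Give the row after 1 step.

XXXX__XX_XX___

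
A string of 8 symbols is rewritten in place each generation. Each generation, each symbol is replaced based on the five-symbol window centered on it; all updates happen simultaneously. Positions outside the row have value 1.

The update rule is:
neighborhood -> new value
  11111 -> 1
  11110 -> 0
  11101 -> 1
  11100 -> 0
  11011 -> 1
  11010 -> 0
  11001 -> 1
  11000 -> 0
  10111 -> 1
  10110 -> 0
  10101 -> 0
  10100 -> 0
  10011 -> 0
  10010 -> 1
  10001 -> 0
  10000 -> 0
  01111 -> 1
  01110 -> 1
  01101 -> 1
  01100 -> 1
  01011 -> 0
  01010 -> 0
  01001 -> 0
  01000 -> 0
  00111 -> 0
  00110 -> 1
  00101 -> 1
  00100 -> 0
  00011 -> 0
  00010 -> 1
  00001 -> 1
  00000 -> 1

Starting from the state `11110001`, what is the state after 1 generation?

11000000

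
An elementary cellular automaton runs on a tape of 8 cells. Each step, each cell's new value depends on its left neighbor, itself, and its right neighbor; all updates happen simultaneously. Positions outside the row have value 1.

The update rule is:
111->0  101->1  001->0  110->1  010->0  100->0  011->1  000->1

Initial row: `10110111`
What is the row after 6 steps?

11111000

11111100
00000100
01110000
11010110
01101111
11111000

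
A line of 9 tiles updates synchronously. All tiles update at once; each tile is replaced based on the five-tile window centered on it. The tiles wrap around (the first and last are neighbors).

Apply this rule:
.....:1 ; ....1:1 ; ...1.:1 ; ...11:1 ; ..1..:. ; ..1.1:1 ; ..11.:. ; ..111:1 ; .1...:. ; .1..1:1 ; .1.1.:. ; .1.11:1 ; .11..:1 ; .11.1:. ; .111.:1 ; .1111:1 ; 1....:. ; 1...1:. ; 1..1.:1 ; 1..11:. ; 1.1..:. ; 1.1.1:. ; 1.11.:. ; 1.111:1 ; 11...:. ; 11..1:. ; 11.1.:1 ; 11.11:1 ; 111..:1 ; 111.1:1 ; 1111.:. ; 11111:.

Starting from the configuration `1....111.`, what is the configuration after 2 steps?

step 1: ...111111
step 2: ..111...1

..111...1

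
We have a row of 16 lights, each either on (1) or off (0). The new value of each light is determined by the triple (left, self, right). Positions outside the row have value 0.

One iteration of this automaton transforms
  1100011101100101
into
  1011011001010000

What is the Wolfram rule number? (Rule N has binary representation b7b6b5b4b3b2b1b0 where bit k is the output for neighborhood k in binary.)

153

position 6: 111 → 1  (bit 7 = 1)
position 1: 110 → 0  (bit 6 = 0)
position 8: 101 → 0  (bit 5 = 0)
position 2: 100 → 1  (bit 4 = 1)
position 0: 011 → 1  (bit 3 = 1)
position 13: 010 → 0  (bit 2 = 0)
position 4: 001 → 0  (bit 1 = 0)
position 3: 000 → 1  (bit 0 = 1)
bits b7..b0 = 10011001 = 153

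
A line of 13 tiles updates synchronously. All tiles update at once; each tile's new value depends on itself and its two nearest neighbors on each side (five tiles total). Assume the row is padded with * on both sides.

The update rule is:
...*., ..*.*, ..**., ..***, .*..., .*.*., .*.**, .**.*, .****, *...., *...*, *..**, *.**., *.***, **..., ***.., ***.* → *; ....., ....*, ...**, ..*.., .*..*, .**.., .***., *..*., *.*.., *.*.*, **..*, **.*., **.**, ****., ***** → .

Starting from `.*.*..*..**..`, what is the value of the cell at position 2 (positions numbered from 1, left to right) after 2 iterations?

.

iteration 1: ..*.....**..*
iteration 2: ...**...*..**
position 2 holds .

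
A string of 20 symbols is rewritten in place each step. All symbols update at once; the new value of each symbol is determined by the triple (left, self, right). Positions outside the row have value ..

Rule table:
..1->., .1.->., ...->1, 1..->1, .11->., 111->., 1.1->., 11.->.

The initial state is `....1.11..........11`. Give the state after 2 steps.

111.....111111111...
...1111..........111

...1111..........111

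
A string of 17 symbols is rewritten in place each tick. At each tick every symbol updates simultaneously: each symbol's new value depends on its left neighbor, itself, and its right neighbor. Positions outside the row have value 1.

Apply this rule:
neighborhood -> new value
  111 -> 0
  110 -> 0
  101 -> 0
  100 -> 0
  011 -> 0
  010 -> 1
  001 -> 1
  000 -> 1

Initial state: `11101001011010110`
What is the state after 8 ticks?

tick 1: 00001011000010000
tick 2: 01111000011110111
tick 3: 00000011100000000
tick 4: 01111100001111111
tick 5: 00000001110000000
tick 6: 01111110000111111
tick 7: 00000000111000000
tick 8: 01111111000011111

01111111000011111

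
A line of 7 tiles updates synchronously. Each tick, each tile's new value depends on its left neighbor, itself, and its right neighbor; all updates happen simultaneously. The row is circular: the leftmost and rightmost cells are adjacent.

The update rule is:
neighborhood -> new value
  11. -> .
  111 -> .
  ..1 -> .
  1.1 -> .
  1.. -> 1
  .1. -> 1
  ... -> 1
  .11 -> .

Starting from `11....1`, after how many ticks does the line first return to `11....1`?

7

..111..
1....11
.111...
....111
111....
...111.
11....1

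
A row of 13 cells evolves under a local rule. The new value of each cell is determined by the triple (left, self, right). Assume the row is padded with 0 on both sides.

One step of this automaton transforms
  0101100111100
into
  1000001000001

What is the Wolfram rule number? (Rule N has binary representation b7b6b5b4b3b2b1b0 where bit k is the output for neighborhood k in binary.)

3

position 8: 111 → 0  (bit 7 = 0)
position 4: 110 → 0  (bit 6 = 0)
position 2: 101 → 0  (bit 5 = 0)
position 5: 100 → 0  (bit 4 = 0)
position 3: 011 → 0  (bit 3 = 0)
position 1: 010 → 0  (bit 2 = 0)
position 0: 001 → 1  (bit 1 = 1)
position 12: 000 → 1  (bit 0 = 1)
bits b7..b0 = 00000011 = 3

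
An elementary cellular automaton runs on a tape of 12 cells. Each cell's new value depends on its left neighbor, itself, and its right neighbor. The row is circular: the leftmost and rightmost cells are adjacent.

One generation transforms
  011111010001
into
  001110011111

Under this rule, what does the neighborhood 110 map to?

0

At position 5 the neighborhood is 110; the next row has 0 there.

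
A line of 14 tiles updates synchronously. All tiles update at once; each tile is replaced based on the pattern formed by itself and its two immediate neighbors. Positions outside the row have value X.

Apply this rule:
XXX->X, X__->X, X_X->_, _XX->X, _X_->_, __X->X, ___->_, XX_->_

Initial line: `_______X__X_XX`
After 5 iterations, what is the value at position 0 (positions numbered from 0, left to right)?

X_____X_XX__XX
_X___X__X_XXXX
__X_X_XX__XXXX
XX____X_XXXXXX
X_X__X__XXXXXX
position 0 holds X

X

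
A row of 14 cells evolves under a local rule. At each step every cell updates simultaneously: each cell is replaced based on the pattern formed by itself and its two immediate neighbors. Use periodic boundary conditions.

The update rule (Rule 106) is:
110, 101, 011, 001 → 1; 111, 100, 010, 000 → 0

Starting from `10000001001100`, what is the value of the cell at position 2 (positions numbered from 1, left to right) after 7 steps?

00000010011101
00000100110110
00001001111110
00010011000010
00100111000100
01001101001000
10011110010000
position 2 holds 0

0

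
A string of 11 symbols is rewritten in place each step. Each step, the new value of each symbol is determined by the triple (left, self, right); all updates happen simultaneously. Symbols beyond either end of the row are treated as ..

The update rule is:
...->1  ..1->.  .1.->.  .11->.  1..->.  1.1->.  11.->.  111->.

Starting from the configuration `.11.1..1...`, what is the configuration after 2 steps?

.........11
11111111...

11111111...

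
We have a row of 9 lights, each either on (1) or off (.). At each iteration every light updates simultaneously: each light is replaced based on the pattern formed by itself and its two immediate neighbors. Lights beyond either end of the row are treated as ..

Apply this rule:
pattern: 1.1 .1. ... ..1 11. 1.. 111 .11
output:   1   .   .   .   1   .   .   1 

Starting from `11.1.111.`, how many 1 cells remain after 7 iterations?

111.11.1.
1.11111..
.11...1..
.11......
.11......  (fixed point — unchanged through iteration 7)
count of 1: 2

2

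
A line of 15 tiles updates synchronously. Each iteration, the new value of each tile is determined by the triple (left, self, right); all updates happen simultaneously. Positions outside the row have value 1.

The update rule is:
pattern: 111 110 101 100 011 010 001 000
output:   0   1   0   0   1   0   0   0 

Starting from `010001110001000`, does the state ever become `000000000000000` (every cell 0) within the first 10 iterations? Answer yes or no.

yes

000001010000000
000000000000000
all cells are 0 at iteration 2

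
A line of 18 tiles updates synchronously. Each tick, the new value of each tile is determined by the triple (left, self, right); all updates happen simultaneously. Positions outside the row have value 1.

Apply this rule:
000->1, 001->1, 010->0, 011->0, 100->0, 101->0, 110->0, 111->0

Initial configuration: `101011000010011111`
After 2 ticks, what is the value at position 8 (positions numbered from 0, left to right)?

0

000000011100100000
011111100001001111
position 8 holds 0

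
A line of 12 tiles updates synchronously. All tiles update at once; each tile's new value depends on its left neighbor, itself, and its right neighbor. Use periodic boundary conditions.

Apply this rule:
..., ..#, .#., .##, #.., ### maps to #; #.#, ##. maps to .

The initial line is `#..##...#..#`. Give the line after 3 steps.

.###.#######
.##..######.
##.#######.#

##.#######.#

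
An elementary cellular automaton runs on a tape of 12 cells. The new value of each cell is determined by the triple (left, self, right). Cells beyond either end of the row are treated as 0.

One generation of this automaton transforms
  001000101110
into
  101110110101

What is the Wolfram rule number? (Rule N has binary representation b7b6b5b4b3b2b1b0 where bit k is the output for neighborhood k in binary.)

position 9: 111 → 1  (bit 7 = 1)
position 10: 110 → 0  (bit 6 = 0)
position 7: 101 → 1  (bit 5 = 1)
position 3: 100 → 1  (bit 4 = 1)
position 8: 011 → 0  (bit 3 = 0)
position 2: 010 → 1  (bit 2 = 1)
position 1: 001 → 0  (bit 1 = 0)
position 0: 000 → 1  (bit 0 = 1)
bits b7..b0 = 10110101 = 181

181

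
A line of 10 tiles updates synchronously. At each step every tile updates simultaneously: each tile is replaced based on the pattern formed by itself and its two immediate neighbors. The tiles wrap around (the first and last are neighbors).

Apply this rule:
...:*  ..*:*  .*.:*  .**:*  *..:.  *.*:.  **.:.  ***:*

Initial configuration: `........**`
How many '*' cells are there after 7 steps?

8

.********.
********..
*******..*
******..**
*****..***
****..****
***..*****
count of *: 8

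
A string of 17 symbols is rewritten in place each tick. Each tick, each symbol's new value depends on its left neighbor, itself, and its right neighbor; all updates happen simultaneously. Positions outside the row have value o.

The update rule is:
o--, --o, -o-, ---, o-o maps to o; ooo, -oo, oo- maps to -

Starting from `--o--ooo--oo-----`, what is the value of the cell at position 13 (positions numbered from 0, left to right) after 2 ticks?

-

ooooo---oo--ooooo
-----ooo--oo-----
position 13 holds -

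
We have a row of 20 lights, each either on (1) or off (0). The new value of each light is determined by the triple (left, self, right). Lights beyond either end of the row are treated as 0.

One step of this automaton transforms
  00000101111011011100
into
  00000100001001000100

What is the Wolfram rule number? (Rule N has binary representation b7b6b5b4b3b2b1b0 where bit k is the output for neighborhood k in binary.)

68

position 8: 111 → 0  (bit 7 = 0)
position 10: 110 → 1  (bit 6 = 1)
position 6: 101 → 0  (bit 5 = 0)
position 18: 100 → 0  (bit 4 = 0)
position 7: 011 → 0  (bit 3 = 0)
position 5: 010 → 1  (bit 2 = 1)
position 4: 001 → 0  (bit 1 = 0)
position 0: 000 → 0  (bit 0 = 0)
bits b7..b0 = 01000100 = 68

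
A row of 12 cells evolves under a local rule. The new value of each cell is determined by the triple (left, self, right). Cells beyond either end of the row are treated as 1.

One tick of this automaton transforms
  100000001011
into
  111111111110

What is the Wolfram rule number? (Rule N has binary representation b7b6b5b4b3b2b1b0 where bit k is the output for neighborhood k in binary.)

position 11: 111 → 0  (bit 7 = 0)
position 0: 110 → 1  (bit 6 = 1)
position 9: 101 → 1  (bit 5 = 1)
position 1: 100 → 1  (bit 4 = 1)
position 10: 011 → 1  (bit 3 = 1)
position 8: 010 → 1  (bit 2 = 1)
position 7: 001 → 1  (bit 1 = 1)
position 2: 000 → 1  (bit 0 = 1)
bits b7..b0 = 01111111 = 127

127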